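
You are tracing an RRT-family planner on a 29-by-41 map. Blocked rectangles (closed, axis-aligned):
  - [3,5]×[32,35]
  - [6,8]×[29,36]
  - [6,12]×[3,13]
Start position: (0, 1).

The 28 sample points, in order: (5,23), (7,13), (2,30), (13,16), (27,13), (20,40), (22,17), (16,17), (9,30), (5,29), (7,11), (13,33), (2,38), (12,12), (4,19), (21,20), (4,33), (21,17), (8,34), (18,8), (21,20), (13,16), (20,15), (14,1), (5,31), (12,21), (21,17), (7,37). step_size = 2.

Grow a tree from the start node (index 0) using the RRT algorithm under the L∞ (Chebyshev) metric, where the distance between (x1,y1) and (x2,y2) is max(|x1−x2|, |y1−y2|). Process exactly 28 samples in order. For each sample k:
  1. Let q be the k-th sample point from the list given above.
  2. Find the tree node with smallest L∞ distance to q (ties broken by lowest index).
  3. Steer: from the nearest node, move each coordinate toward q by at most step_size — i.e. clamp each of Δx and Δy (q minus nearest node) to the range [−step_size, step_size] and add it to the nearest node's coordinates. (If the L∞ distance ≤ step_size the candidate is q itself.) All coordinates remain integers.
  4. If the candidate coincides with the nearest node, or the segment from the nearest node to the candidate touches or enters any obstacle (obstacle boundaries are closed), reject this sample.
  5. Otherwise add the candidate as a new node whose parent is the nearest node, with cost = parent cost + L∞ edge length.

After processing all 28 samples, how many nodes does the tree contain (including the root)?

Node count: 18

1. q=(5,23) nearest=0 d=22 new=(2,3) → add node 1 parent=0 cost=2
2. q=(7,13) nearest=1 d=10 new=(4,5) → add node 2 parent=1 cost=4
3. q=(2,30) nearest=2 d=25 new=(2,7) → add node 3 parent=2 cost=6
4. q=(13,16) nearest=2 d=11 new=(6,7) → blocked by [6,12]×[3,13], reject
5. q=(27,13) nearest=2 d=23 new=(6,7) → blocked by [6,12]×[3,13], reject
6. q=(20,40) nearest=3 d=33 new=(4,9) → add node 4 parent=3 cost=8
7. q=(22,17) nearest=2 d=18 new=(6,7) → blocked by [6,12]×[3,13], reject
8. q=(16,17) nearest=2 d=12 new=(6,7) → blocked by [6,12]×[3,13], reject
9. q=(9,30) nearest=4 d=21 new=(6,11) → blocked by [6,12]×[3,13], reject
10. q=(5,29) nearest=4 d=20 new=(5,11) → add node 5 parent=4 cost=10
11. q=(7,11) nearest=5 d=2 new=(7,11) → blocked by [6,12]×[3,13], reject
12. q=(13,33) nearest=5 d=22 new=(7,13) → blocked by [6,12]×[3,13], reject
13. q=(2,38) nearest=5 d=27 new=(3,13) → add node 6 parent=5 cost=12
14. q=(12,12) nearest=5 d=7 new=(7,12) → blocked by [6,12]×[3,13], reject
15. q=(4,19) nearest=6 d=6 new=(4,15) → add node 7 parent=6 cost=14
16. q=(21,20) nearest=5 d=16 new=(7,13) → blocked by [6,12]×[3,13], reject
17. q=(4,33) nearest=7 d=18 new=(4,17) → add node 8 parent=7 cost=16
18. q=(21,17) nearest=5 d=16 new=(7,13) → blocked by [6,12]×[3,13], reject
19. q=(8,34) nearest=8 d=17 new=(6,19) → add node 9 parent=8 cost=18
20. q=(18,8) nearest=9 d=12 new=(8,17) → add node 10 parent=9 cost=20
21. q=(21,20) nearest=10 d=13 new=(10,19) → add node 11 parent=10 cost=22
22. q=(13,16) nearest=11 d=3 new=(12,17) → add node 12 parent=11 cost=24
23. q=(20,15) nearest=12 d=8 new=(14,15) → add node 13 parent=12 cost=26
24. q=(14,1) nearest=2 d=10 new=(6,3) → blocked by [6,12]×[3,13], reject
25. q=(5,31) nearest=9 d=12 new=(5,21) → add node 14 parent=9 cost=20
26. q=(12,21) nearest=11 d=2 new=(12,21) → add node 15 parent=11 cost=24
27. q=(21,17) nearest=13 d=7 new=(16,17) → add node 16 parent=13 cost=28
28. q=(7,37) nearest=14 d=16 new=(7,23) → add node 17 parent=14 cost=22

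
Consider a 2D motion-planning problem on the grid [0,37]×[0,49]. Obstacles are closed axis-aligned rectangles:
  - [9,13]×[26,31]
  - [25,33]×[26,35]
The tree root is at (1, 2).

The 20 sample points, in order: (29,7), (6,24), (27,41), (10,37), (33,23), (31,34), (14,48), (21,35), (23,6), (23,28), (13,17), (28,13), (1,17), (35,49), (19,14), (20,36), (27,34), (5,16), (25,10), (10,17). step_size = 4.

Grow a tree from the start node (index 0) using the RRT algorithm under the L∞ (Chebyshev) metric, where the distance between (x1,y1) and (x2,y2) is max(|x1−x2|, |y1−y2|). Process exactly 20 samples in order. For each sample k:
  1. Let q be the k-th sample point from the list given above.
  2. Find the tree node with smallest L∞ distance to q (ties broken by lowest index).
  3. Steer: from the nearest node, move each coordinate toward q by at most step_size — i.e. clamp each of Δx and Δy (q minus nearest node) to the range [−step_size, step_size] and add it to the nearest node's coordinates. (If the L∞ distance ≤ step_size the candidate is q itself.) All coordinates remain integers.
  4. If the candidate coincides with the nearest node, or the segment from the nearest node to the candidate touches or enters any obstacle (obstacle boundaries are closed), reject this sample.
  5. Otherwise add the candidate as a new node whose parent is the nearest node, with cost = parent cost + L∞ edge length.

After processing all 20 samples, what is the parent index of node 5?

Parent of node 5: 3

1. q=(29,7) nearest=0 d=28 new=(5,6) → add node 1 parent=0 cost=4
2. q=(6,24) nearest=1 d=18 new=(6,10) → add node 2 parent=1 cost=8
3. q=(27,41) nearest=2 d=31 new=(10,14) → add node 3 parent=2 cost=12
4. q=(10,37) nearest=3 d=23 new=(10,18) → add node 4 parent=3 cost=16
5. q=(33,23) nearest=3 d=23 new=(14,18) → add node 5 parent=3 cost=16
6. q=(31,34) nearest=5 d=17 new=(18,22) → add node 6 parent=5 cost=20
7. q=(14,48) nearest=6 d=26 new=(14,26) → add node 7 parent=6 cost=24
8. q=(21,35) nearest=7 d=9 new=(18,30) → add node 8 parent=7 cost=28
9. q=(23,6) nearest=5 d=12 new=(18,14) → add node 9 parent=5 cost=20
10. q=(23,28) nearest=8 d=5 new=(22,28) → add node 10 parent=8 cost=32
11. q=(13,17) nearest=5 d=1 new=(13,17) → add node 11 parent=5 cost=17
12. q=(28,13) nearest=6 d=10 new=(22,18) → add node 12 parent=6 cost=24
13. q=(1,17) nearest=2 d=7 new=(2,14) → add node 13 parent=2 cost=12
14. q=(35,49) nearest=8 d=19 new=(22,34) → add node 14 parent=8 cost=32
15. q=(19,14) nearest=9 d=1 new=(19,14) → add node 15 parent=9 cost=21
16. q=(20,36) nearest=14 d=2 new=(20,36) → add node 16 parent=14 cost=34
17. q=(27,34) nearest=14 d=5 new=(26,34) → blocked by [25,33]×[26,35], reject
18. q=(5,16) nearest=13 d=3 new=(5,16) → add node 17 parent=13 cost=15
19. q=(25,10) nearest=15 d=6 new=(23,10) → add node 18 parent=15 cost=25
20. q=(10,17) nearest=4 d=1 new=(10,17) → add node 19 parent=4 cost=17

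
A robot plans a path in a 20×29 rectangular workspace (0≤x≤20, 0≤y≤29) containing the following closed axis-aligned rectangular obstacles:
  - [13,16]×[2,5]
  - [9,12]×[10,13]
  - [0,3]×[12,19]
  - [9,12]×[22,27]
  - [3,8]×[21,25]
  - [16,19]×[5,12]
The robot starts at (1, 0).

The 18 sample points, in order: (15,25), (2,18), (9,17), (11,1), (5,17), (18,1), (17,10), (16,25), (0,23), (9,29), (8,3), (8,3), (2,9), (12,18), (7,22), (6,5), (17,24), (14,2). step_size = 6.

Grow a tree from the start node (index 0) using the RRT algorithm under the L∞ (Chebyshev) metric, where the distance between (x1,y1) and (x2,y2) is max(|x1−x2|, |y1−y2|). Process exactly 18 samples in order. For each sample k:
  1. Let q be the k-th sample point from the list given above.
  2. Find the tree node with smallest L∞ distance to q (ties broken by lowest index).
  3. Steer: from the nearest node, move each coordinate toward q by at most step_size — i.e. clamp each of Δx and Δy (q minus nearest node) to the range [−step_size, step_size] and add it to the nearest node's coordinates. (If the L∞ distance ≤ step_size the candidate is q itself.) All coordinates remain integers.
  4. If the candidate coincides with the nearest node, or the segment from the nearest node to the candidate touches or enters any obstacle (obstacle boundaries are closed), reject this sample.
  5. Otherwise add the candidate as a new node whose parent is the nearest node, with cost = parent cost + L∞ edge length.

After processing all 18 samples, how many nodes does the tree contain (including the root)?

Node count: 11

1. q=(15,25) nearest=0 d=25 new=(7,6) → add node 1 parent=0 cost=6
2. q=(2,18) nearest=1 d=12 new=(2,12) → blocked by [0,3]×[12,19], reject
3. q=(9,17) nearest=1 d=11 new=(9,12) → blocked by [9,12]×[10,13], reject
4. q=(11,1) nearest=1 d=5 new=(11,1) → add node 2 parent=1 cost=11
5. q=(5,17) nearest=1 d=11 new=(5,12) → add node 3 parent=1 cost=12
6. q=(18,1) nearest=2 d=7 new=(17,1) → add node 4 parent=2 cost=17
7. q=(17,10) nearest=2 d=9 new=(17,7) → blocked by [13,16]×[2,5], reject
8. q=(16,25) nearest=3 d=13 new=(11,18) → add node 5 parent=3 cost=18
9. q=(0,23) nearest=3 d=11 new=(0,18) → blocked by [0,3]×[12,19], reject
10. q=(9,29) nearest=5 d=11 new=(9,24) → blocked by [9,12]×[22,27], reject
11. q=(8,3) nearest=1 d=3 new=(8,3) → add node 6 parent=1 cost=9
12. q=(8,3) nearest=6 d=0 → coincident, reject
13. q=(2,9) nearest=3 d=3 new=(2,9) → add node 7 parent=3 cost=15
14. q=(12,18) nearest=5 d=1 new=(12,18) → add node 8 parent=5 cost=19
15. q=(7,22) nearest=5 d=4 new=(7,22) → blocked by [3,8]×[21,25], reject
16. q=(6,5) nearest=1 d=1 new=(6,5) → add node 9 parent=1 cost=7
17. q=(17,24) nearest=5 d=6 new=(17,24) → add node 10 parent=5 cost=24
18. q=(14,2) nearest=2 d=3 new=(14,2) → blocked by [13,16]×[2,5], reject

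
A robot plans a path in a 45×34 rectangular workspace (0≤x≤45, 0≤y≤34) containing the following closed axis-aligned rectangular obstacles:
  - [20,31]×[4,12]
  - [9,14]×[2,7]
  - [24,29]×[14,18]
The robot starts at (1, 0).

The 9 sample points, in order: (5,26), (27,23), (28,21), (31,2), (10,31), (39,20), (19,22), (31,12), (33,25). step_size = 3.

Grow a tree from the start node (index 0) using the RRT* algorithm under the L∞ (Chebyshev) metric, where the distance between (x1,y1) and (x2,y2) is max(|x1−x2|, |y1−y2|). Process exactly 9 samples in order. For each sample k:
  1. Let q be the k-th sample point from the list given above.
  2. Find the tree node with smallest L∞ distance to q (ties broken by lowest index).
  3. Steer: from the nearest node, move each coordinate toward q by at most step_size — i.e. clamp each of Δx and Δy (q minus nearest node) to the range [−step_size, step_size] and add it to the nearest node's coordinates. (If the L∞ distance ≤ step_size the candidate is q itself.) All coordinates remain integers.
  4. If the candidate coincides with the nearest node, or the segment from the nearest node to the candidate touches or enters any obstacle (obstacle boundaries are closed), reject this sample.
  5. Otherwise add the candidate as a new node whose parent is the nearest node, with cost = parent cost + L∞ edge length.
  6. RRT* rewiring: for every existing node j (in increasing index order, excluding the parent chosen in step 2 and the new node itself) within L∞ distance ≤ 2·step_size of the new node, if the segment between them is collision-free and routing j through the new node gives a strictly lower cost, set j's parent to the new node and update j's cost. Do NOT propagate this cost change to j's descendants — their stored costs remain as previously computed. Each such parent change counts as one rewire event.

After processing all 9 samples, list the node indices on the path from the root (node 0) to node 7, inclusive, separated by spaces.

Path: 0 1 2 3 5 7

1. q=(5,26) nearest=0 d=26 new=(4,3) → add node 1 parent=0 cost=3
2. q=(27,23) nearest=1 d=23 new=(7,6) → add node 2 parent=1 cost=6
3. q=(28,21) nearest=2 d=21 new=(10,9) → add node 3 parent=2 cost=9
4. q=(31,2) nearest=3 d=21 new=(13,6) → blocked by [9,14]×[2,7], reject
5. q=(10,31) nearest=3 d=22 new=(10,12) → add node 4 parent=3 cost=12
6. q=(39,20) nearest=3 d=29 new=(13,12) → add node 5 parent=3 cost=12
7. q=(19,22) nearest=4 d=10 new=(13,15) → add node 6 parent=4 cost=15
8. q=(31,12) nearest=5 d=18 new=(16,12) → add node 7 parent=5 cost=15
9. q=(33,25) nearest=7 d=17 new=(19,15) → add node 8 parent=7 cost=18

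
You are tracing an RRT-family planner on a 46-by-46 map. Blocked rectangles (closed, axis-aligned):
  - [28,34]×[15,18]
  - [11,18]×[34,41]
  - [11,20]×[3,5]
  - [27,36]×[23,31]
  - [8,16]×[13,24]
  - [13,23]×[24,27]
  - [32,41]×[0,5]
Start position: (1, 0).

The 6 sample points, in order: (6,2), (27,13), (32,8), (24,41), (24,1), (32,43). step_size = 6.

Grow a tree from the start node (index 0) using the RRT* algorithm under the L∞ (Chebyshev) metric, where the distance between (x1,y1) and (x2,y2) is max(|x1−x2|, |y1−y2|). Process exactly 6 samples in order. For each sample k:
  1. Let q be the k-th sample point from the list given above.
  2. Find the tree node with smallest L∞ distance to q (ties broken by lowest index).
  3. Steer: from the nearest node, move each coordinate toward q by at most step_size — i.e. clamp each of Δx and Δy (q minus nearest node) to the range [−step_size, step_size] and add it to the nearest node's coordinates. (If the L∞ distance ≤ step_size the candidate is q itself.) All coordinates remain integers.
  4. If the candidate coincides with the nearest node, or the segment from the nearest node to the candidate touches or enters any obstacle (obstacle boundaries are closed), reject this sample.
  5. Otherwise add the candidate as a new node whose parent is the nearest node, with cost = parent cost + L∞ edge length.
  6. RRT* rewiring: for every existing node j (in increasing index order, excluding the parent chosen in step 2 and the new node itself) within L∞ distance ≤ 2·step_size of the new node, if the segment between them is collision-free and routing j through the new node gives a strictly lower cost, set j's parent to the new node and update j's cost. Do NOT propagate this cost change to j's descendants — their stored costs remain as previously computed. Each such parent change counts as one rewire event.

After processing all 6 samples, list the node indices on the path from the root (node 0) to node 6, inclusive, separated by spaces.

1. q=(6,2) nearest=0 d=5 new=(6,2) → add node 1 parent=0 cost=5
2. q=(27,13) nearest=1 d=21 new=(12,8) → add node 2 parent=1 cost=11
3. q=(32,8) nearest=2 d=20 new=(18,8) → add node 3 parent=2 cost=17
4. q=(24,41) nearest=2 d=33 new=(18,14) → add node 4 parent=2 cost=17
5. q=(24,1) nearest=3 d=7 new=(24,2) → add node 5 parent=3 cost=23
6. q=(32,43) nearest=4 d=29 new=(24,20) → add node 6 parent=4 cost=23

Path: 0 1 2 4 6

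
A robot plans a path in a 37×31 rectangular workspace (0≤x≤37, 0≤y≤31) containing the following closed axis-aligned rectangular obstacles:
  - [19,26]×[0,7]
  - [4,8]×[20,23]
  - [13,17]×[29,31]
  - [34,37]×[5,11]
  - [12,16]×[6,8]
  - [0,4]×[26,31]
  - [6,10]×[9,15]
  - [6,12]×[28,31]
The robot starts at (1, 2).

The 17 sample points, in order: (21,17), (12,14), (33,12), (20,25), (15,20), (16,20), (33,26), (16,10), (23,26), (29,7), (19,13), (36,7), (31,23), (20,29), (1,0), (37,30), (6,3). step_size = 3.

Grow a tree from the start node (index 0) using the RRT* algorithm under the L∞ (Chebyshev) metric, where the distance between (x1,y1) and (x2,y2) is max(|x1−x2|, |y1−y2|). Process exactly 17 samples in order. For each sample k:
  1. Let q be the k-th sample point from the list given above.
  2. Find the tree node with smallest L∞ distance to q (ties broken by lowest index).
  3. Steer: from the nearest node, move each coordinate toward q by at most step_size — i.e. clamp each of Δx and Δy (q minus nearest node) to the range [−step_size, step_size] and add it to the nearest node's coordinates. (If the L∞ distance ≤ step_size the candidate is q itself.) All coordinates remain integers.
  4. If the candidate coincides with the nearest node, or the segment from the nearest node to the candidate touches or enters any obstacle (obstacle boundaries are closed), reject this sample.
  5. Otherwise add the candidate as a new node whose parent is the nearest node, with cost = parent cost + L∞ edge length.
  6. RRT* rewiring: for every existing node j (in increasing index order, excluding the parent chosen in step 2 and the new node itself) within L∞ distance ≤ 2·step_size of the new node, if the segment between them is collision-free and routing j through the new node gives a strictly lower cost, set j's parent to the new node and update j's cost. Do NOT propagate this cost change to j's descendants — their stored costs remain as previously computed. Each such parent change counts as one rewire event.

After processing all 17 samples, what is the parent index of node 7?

1. q=(21,17) nearest=0 d=20 new=(4,5) → add node 1 parent=0 cost=3
2. q=(12,14) nearest=1 d=9 new=(7,8) → add node 2 parent=1 cost=6
3. q=(33,12) nearest=2 d=26 new=(10,11) → blocked by [6,10]×[9,15], reject
4. q=(20,25) nearest=2 d=17 new=(10,11) → blocked by [6,10]×[9,15], reject
5. q=(15,20) nearest=2 d=12 new=(10,11) → blocked by [6,10]×[9,15], reject
6. q=(16,20) nearest=2 d=12 new=(10,11) → blocked by [6,10]×[9,15], reject
7. q=(33,26) nearest=2 d=26 new=(10,11) → blocked by [6,10]×[9,15], reject
8. q=(16,10) nearest=2 d=9 new=(10,10) → blocked by [6,10]×[9,15], reject
9. q=(23,26) nearest=2 d=18 new=(10,11) → blocked by [6,10]×[9,15], reject
10. q=(29,7) nearest=2 d=22 new=(10,7) → add node 3 parent=2 cost=9
11. q=(19,13) nearest=3 d=9 new=(13,10) → add node 4 parent=3 cost=12
12. q=(36,7) nearest=4 d=23 new=(16,7) → blocked by [12,16]×[6,8], reject
13. q=(31,23) nearest=4 d=18 new=(16,13) → add node 5 parent=4 cost=15
14. q=(20,29) nearest=5 d=16 new=(19,16) → add node 6 parent=5 cost=18
15. q=(1,0) nearest=0 d=2 new=(1,0) → add node 7 parent=0 cost=2
16. q=(37,30) nearest=6 d=18 new=(22,19) → add node 8 parent=6 cost=21
17. q=(6,3) nearest=1 d=2 new=(6,3) → add node 9 parent=1 cost=5

Parent of node 7: 0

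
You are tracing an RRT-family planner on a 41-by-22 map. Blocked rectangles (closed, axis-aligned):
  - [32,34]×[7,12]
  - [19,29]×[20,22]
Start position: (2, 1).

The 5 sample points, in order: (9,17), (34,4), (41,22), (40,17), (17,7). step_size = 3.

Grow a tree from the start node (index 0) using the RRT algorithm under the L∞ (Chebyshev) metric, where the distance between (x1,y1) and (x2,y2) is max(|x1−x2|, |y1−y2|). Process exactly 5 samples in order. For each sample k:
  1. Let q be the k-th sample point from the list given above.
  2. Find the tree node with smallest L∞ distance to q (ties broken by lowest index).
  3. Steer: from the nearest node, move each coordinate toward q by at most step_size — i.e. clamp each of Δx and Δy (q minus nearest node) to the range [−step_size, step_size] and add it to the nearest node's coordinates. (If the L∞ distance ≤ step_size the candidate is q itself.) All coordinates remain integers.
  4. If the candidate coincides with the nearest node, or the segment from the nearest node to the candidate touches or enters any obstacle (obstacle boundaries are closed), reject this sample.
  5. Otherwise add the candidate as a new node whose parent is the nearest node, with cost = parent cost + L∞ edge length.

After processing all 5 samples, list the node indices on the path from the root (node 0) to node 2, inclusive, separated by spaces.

1. q=(9,17) nearest=0 d=16 new=(5,4) → add node 1 parent=0 cost=3
2. q=(34,4) nearest=1 d=29 new=(8,4) → add node 2 parent=1 cost=6
3. q=(41,22) nearest=2 d=33 new=(11,7) → add node 3 parent=2 cost=9
4. q=(40,17) nearest=3 d=29 new=(14,10) → add node 4 parent=3 cost=12
5. q=(17,7) nearest=4 d=3 new=(17,7) → add node 5 parent=4 cost=15

Path: 0 1 2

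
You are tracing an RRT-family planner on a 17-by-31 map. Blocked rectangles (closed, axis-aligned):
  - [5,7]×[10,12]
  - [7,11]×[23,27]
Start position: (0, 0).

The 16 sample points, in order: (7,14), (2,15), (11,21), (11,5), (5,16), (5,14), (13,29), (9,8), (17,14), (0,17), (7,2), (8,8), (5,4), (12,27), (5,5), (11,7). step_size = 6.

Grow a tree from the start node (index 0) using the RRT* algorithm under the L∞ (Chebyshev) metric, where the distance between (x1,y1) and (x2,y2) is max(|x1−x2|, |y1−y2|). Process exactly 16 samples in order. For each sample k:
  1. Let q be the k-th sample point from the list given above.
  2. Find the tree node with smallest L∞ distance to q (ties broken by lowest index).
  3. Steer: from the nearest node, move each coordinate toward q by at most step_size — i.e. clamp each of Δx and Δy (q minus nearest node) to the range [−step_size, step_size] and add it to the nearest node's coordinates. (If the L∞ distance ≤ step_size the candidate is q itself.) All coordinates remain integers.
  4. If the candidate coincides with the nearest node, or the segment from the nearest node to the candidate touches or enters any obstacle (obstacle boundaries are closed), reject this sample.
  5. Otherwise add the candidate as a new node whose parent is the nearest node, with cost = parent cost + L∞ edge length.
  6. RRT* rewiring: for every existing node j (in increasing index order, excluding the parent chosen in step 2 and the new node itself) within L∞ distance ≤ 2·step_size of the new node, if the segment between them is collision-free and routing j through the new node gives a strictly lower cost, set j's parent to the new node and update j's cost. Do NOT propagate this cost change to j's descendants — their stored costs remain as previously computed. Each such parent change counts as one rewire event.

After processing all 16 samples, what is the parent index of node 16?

1. q=(7,14) nearest=0 d=14 new=(6,6) → add node 1 parent=0 cost=6
2. q=(2,15) nearest=1 d=9 new=(2,12) → add node 2 parent=1 cost=12
3. q=(11,21) nearest=2 d=9 new=(8,18) → add node 3 parent=2 cost=18
4. q=(11,5) nearest=1 d=5 new=(11,5) → add node 4 parent=1 cost=11
5. q=(5,16) nearest=3 d=3 new=(5,16) → add node 5 parent=3 cost=21
6. q=(5,14) nearest=5 d=2 new=(5,14) → add node 6 parent=5 cost=23
7. q=(13,29) nearest=3 d=11 new=(13,24) → add node 7 parent=3 cost=24
8. q=(9,8) nearest=1 d=3 new=(9,8) → add node 8 parent=1 cost=9
9. q=(17,14) nearest=8 d=8 new=(15,14) → add node 9 parent=8 cost=15
10. q=(0,17) nearest=2 d=5 new=(0,17) → add node 10 parent=2 cost=17; rewire 6→10 (22<23)
11. q=(7,2) nearest=1 d=4 new=(7,2) → add node 11 parent=1 cost=10
12. q=(8,8) nearest=8 d=1 new=(8,8) → add node 12 parent=8 cost=10
13. q=(5,4) nearest=1 d=2 new=(5,4) → add node 13 parent=1 cost=8
14. q=(12,27) nearest=7 d=3 new=(12,27) → add node 14 parent=7 cost=27
15. q=(5,5) nearest=1 d=1 new=(5,5) → add node 15 parent=1 cost=7
16. q=(11,7) nearest=4 d=2 new=(11,7) → add node 16 parent=4 cost=13

Parent of node 16: 4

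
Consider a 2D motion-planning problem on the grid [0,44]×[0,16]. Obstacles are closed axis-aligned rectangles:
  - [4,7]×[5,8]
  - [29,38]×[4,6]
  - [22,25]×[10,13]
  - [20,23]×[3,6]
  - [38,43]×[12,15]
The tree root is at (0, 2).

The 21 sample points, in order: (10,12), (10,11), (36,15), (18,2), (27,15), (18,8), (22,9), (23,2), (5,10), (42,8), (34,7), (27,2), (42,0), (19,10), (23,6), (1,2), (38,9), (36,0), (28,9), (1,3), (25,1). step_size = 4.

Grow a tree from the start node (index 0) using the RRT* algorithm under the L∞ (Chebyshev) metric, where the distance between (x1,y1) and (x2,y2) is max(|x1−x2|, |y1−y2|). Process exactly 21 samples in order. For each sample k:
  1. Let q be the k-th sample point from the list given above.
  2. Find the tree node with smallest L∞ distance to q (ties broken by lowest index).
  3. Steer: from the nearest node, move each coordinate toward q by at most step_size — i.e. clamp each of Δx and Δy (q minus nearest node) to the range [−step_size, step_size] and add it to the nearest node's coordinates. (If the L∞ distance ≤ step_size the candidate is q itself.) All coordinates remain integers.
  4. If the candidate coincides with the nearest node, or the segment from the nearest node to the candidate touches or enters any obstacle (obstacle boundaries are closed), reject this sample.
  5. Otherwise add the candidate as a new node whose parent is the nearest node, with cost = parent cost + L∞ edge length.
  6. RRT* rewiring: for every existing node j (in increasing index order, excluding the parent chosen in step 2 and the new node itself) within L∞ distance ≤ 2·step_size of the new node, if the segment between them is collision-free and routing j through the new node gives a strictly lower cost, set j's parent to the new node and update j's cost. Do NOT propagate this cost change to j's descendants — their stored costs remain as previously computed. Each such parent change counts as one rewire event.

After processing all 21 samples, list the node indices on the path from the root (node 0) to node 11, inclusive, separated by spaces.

Path: 0 1 2 3 4 5 7 8 11

1. q=(10,12) nearest=0 d=10 new=(4,6) → blocked by [4,7]×[5,8], reject
2. q=(10,11) nearest=0 d=10 new=(4,6) → blocked by [4,7]×[5,8], reject
3. q=(36,15) nearest=0 d=36 new=(4,6) → blocked by [4,7]×[5,8], reject
4. q=(18,2) nearest=0 d=18 new=(4,2) → add node 1 parent=0 cost=4
5. q=(27,15) nearest=1 d=23 new=(8,6) → blocked by [4,7]×[5,8], reject
6. q=(18,8) nearest=1 d=14 new=(8,6) → blocked by [4,7]×[5,8], reject
7. q=(22,9) nearest=1 d=18 new=(8,6) → blocked by [4,7]×[5,8], reject
8. q=(23,2) nearest=1 d=19 new=(8,2) → add node 2 parent=1 cost=8
9. q=(5,10) nearest=0 d=8 new=(4,6) → blocked by [4,7]×[5,8], reject
10. q=(42,8) nearest=2 d=34 new=(12,6) → add node 3 parent=2 cost=12
11. q=(34,7) nearest=3 d=22 new=(16,7) → add node 4 parent=3 cost=16
12. q=(27,2) nearest=4 d=11 new=(20,3) → blocked by [20,23]×[3,6], reject
13. q=(42,0) nearest=4 d=26 new=(20,3) → blocked by [20,23]×[3,6], reject
14. q=(19,10) nearest=4 d=3 new=(19,10) → add node 5 parent=4 cost=19
15. q=(23,6) nearest=5 d=4 new=(23,6) → blocked by [20,23]×[3,6], reject
16. q=(1,2) nearest=0 d=1 new=(1,2) → add node 6 parent=0 cost=1
17. q=(38,9) nearest=5 d=19 new=(23,9) → add node 7 parent=5 cost=23
18. q=(36,0) nearest=7 d=13 new=(27,5) → add node 8 parent=7 cost=27
19. q=(28,9) nearest=8 d=4 new=(28,9) → add node 9 parent=8 cost=31
20. q=(1,3) nearest=0 d=1 new=(1,3) → add node 10 parent=0 cost=1
21. q=(25,1) nearest=8 d=4 new=(25,1) → add node 11 parent=8 cost=31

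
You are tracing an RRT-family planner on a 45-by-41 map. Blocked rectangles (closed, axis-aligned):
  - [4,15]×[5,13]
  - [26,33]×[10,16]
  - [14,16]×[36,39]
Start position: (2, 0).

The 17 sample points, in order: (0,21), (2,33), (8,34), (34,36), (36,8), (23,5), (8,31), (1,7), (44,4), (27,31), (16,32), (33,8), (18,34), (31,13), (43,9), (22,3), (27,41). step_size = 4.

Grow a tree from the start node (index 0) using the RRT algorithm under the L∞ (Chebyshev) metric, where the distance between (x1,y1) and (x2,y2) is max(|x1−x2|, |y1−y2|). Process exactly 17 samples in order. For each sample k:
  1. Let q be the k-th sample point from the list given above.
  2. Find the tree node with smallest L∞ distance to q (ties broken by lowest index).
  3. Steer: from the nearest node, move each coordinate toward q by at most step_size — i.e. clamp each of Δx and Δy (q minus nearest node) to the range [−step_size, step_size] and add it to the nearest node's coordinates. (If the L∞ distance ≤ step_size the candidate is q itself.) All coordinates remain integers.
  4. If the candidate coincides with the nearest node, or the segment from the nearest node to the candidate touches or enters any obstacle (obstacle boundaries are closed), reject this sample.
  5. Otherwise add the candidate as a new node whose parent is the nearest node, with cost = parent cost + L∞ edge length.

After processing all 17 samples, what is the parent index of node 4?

1. q=(0,21) nearest=0 d=21 new=(0,4) → add node 1 parent=0 cost=4
2. q=(2,33) nearest=1 d=29 new=(2,8) → add node 2 parent=1 cost=8
3. q=(8,34) nearest=2 d=26 new=(6,12) → blocked by [4,15]×[5,13], reject
4. q=(34,36) nearest=2 d=32 new=(6,12) → blocked by [4,15]×[5,13], reject
5. q=(36,8) nearest=0 d=34 new=(6,4) → add node 3 parent=0 cost=4
6. q=(23,5) nearest=3 d=17 new=(10,5) → blocked by [4,15]×[5,13], reject
7. q=(8,31) nearest=2 d=23 new=(6,12) → blocked by [4,15]×[5,13], reject
8. q=(1,7) nearest=2 d=1 new=(1,7) → add node 4 parent=2 cost=9
9. q=(44,4) nearest=3 d=38 new=(10,4) → add node 5 parent=3 cost=8
10. q=(27,31) nearest=2 d=25 new=(6,12) → blocked by [4,15]×[5,13], reject
11. q=(16,32) nearest=2 d=24 new=(6,12) → blocked by [4,15]×[5,13], reject
12. q=(33,8) nearest=5 d=23 new=(14,8) → blocked by [4,15]×[5,13], reject
13. q=(18,34) nearest=2 d=26 new=(6,12) → blocked by [4,15]×[5,13], reject
14. q=(31,13) nearest=5 d=21 new=(14,8) → blocked by [4,15]×[5,13], reject
15. q=(43,9) nearest=5 d=33 new=(14,8) → blocked by [4,15]×[5,13], reject
16. q=(22,3) nearest=5 d=12 new=(14,3) → add node 6 parent=5 cost=12
17. q=(27,41) nearest=2 d=33 new=(6,12) → blocked by [4,15]×[5,13], reject

Parent of node 4: 2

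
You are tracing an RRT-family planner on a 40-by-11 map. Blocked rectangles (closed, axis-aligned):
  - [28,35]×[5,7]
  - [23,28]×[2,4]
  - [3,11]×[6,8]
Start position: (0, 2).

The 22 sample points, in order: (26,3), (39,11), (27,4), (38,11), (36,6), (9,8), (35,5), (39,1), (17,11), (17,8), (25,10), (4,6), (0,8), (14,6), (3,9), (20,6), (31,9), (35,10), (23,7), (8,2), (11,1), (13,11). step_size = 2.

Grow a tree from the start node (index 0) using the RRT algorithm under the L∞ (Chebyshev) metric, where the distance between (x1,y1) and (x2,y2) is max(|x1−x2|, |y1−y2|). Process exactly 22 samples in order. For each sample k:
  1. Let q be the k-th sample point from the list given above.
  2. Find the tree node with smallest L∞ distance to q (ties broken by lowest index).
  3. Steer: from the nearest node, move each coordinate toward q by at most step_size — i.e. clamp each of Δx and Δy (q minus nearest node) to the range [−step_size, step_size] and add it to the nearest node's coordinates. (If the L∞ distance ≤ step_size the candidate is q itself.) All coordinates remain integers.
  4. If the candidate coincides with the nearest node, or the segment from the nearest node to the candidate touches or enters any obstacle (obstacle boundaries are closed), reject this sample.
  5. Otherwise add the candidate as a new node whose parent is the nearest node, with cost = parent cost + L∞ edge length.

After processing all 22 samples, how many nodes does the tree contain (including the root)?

1. q=(26,3) nearest=0 d=26 new=(2,3) → add node 1 parent=0 cost=2
2. q=(39,11) nearest=1 d=37 new=(4,5) → add node 2 parent=1 cost=4
3. q=(27,4) nearest=2 d=23 new=(6,4) → add node 3 parent=2 cost=6
4. q=(38,11) nearest=3 d=32 new=(8,6) → blocked by [3,11]×[6,8], reject
5. q=(36,6) nearest=3 d=30 new=(8,6) → blocked by [3,11]×[6,8], reject
6. q=(9,8) nearest=3 d=4 new=(8,6) → blocked by [3,11]×[6,8], reject
7. q=(35,5) nearest=3 d=29 new=(8,5) → add node 4 parent=3 cost=8
8. q=(39,1) nearest=4 d=31 new=(10,3) → add node 5 parent=4 cost=10
9. q=(17,11) nearest=5 d=8 new=(12,5) → add node 6 parent=5 cost=12
10. q=(17,8) nearest=6 d=5 new=(14,7) → add node 7 parent=6 cost=14
11. q=(25,10) nearest=7 d=11 new=(16,9) → add node 8 parent=7 cost=16
12. q=(4,6) nearest=2 d=1 new=(4,6) → blocked by [3,11]×[6,8], reject
13. q=(0,8) nearest=2 d=4 new=(2,7) → blocked by [3,11]×[6,8], reject
14. q=(14,6) nearest=7 d=1 new=(14,6) → add node 9 parent=7 cost=15
15. q=(3,9) nearest=2 d=4 new=(3,7) → blocked by [3,11]×[6,8], reject
16. q=(20,6) nearest=8 d=4 new=(18,7) → add node 10 parent=8 cost=18
17. q=(31,9) nearest=10 d=13 new=(20,9) → add node 11 parent=10 cost=20
18. q=(35,10) nearest=11 d=15 new=(22,10) → add node 12 parent=11 cost=22
19. q=(23,7) nearest=11 d=3 new=(22,7) → add node 13 parent=11 cost=22
20. q=(8,2) nearest=3 d=2 new=(8,2) → add node 14 parent=3 cost=8
21. q=(11,1) nearest=5 d=2 new=(11,1) → add node 15 parent=5 cost=12
22. q=(13,11) nearest=8 d=3 new=(14,11) → add node 16 parent=8 cost=18

Node count: 17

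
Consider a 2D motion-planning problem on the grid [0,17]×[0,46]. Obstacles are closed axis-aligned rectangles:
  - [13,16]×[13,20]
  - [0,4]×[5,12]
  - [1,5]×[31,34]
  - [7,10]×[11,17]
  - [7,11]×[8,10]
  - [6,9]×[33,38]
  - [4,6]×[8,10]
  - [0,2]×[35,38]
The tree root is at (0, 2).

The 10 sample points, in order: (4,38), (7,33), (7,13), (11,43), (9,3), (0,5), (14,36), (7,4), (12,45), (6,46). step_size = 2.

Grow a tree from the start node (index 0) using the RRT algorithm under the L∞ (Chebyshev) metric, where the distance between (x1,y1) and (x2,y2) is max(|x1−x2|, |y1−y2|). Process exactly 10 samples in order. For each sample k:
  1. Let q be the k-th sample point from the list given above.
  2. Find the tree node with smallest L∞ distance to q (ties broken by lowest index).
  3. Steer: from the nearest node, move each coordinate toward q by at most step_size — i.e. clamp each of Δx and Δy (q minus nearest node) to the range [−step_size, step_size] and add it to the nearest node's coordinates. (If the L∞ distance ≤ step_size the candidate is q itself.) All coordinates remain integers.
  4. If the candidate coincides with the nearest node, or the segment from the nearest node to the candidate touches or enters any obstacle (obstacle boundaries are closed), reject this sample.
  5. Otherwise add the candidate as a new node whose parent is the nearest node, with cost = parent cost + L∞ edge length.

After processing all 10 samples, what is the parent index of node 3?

Parent of node 3: 2

1. q=(4,38) nearest=0 d=36 new=(2,4) → add node 1 parent=0 cost=2
2. q=(7,33) nearest=1 d=29 new=(4,6) → blocked by [0,4]×[5,12], reject
3. q=(7,13) nearest=1 d=9 new=(4,6) → blocked by [0,4]×[5,12], reject
4. q=(11,43) nearest=1 d=39 new=(4,6) → blocked by [0,4]×[5,12], reject
5. q=(9,3) nearest=1 d=7 new=(4,3) → add node 2 parent=1 cost=4
6. q=(0,5) nearest=1 d=2 new=(0,5) → blocked by [0,4]×[5,12], reject
7. q=(14,36) nearest=1 d=32 new=(4,6) → blocked by [0,4]×[5,12], reject
8. q=(7,4) nearest=2 d=3 new=(6,4) → add node 3 parent=2 cost=6
9. q=(12,45) nearest=1 d=41 new=(4,6) → blocked by [0,4]×[5,12], reject
10. q=(6,46) nearest=1 d=42 new=(4,6) → blocked by [0,4]×[5,12], reject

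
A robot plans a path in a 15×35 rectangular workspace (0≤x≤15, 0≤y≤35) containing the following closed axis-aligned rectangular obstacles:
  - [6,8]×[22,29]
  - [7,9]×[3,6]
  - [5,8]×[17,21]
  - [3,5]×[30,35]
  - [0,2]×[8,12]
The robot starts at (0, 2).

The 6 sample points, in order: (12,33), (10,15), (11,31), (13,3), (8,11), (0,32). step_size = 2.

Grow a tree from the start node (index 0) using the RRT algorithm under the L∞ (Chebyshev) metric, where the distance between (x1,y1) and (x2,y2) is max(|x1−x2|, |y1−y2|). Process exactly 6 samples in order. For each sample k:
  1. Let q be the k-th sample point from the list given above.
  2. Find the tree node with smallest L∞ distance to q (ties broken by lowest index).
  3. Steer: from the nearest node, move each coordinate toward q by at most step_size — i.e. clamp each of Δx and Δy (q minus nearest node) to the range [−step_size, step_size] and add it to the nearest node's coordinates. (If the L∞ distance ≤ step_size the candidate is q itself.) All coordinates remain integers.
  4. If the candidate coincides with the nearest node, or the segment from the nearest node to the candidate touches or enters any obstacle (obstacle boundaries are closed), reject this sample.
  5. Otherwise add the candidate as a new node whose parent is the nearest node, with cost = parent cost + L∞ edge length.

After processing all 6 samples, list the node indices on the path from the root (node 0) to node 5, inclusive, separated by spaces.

1. q=(12,33) nearest=0 d=31 new=(2,4) → add node 1 parent=0 cost=2
2. q=(10,15) nearest=1 d=11 new=(4,6) → add node 2 parent=1 cost=4
3. q=(11,31) nearest=2 d=25 new=(6,8) → add node 3 parent=2 cost=6
4. q=(13,3) nearest=3 d=7 new=(8,6) → blocked by [7,9]×[3,6], reject
5. q=(8,11) nearest=3 d=3 new=(8,10) → add node 4 parent=3 cost=8
6. q=(0,32) nearest=4 d=22 new=(6,12) → add node 5 parent=4 cost=10

Path: 0 1 2 3 4 5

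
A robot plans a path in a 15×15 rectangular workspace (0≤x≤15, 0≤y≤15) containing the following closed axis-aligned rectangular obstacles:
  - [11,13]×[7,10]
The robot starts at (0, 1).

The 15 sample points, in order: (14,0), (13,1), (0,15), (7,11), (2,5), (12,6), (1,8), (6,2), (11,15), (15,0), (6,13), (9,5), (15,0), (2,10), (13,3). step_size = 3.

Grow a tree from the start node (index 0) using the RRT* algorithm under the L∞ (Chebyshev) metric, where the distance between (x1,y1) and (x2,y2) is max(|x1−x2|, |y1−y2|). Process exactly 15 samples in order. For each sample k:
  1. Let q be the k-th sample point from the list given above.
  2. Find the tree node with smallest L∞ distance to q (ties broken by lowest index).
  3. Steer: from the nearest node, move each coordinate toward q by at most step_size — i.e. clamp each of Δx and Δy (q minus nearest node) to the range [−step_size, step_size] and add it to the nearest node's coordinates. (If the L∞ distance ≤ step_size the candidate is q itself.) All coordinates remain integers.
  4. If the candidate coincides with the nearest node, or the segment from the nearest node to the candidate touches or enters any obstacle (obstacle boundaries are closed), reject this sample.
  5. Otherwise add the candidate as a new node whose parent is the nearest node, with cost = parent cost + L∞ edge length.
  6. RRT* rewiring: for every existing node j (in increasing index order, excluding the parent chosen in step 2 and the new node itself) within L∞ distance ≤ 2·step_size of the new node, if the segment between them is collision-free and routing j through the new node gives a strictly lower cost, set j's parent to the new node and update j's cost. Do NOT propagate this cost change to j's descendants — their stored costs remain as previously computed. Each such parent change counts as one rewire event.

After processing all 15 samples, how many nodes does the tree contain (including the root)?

1. q=(14,0) nearest=0 d=14 new=(3,0) → add node 1 parent=0 cost=3
2. q=(13,1) nearest=1 d=10 new=(6,1) → add node 2 parent=1 cost=6
3. q=(0,15) nearest=0 d=14 new=(0,4) → add node 3 parent=0 cost=3
4. q=(7,11) nearest=3 d=7 new=(3,7) → add node 4 parent=3 cost=6
5. q=(2,5) nearest=3 d=2 new=(2,5) → add node 5 parent=3 cost=5
6. q=(12,6) nearest=2 d=6 new=(9,4) → add node 6 parent=2 cost=9
7. q=(1,8) nearest=4 d=2 new=(1,8) → add node 7 parent=4 cost=8
8. q=(6,2) nearest=2 d=1 new=(6,2) → add node 8 parent=2 cost=7
9. q=(11,15) nearest=4 d=8 new=(6,10) → add node 9 parent=4 cost=9
10. q=(15,0) nearest=6 d=6 new=(12,1) → add node 10 parent=6 cost=12
11. q=(6,13) nearest=9 d=3 new=(6,13) → add node 11 parent=9 cost=12
12. q=(9,5) nearest=6 d=1 new=(9,5) → add node 12 parent=6 cost=10
13. q=(15,0) nearest=10 d=3 new=(15,0) → add node 13 parent=10 cost=15
14. q=(2,10) nearest=7 d=2 new=(2,10) → add node 14 parent=7 cost=10
15. q=(13,3) nearest=10 d=2 new=(13,3) → add node 15 parent=10 cost=14

Node count: 16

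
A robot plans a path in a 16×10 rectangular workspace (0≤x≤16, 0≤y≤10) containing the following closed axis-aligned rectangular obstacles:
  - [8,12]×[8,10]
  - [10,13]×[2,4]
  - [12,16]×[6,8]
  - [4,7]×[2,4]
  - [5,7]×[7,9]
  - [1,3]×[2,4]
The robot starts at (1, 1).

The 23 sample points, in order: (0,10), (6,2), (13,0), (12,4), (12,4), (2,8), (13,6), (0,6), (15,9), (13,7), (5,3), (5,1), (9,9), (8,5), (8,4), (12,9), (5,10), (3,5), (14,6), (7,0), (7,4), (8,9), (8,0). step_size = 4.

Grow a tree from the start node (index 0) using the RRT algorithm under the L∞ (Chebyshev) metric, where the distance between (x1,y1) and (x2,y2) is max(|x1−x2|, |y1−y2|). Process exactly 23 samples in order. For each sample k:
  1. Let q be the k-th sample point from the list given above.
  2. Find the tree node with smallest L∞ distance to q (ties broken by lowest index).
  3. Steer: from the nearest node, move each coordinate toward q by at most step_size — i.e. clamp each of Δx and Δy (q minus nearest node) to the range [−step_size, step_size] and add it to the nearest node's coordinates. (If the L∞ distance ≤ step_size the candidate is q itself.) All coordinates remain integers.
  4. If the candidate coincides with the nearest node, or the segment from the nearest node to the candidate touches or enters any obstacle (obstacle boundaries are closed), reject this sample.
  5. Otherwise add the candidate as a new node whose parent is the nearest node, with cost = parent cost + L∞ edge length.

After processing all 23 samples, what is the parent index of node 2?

1. q=(0,10) nearest=0 d=9 new=(0,5) → add node 1 parent=0 cost=4
2. q=(6,2) nearest=0 d=5 new=(5,2) → blocked by [4,7]×[2,4], reject
3. q=(13,0) nearest=0 d=12 new=(5,0) → add node 2 parent=0 cost=4
4. q=(12,4) nearest=2 d=7 new=(9,4) → blocked by [4,7]×[2,4], reject
5. q=(12,4) nearest=2 d=7 new=(9,4) → blocked by [4,7]×[2,4], reject
6. q=(2,8) nearest=1 d=3 new=(2,8) → add node 3 parent=1 cost=7
7. q=(13,6) nearest=2 d=8 new=(9,4) → blocked by [4,7]×[2,4], reject
8. q=(0,6) nearest=1 d=1 new=(0,6) → add node 4 parent=1 cost=5
9. q=(15,9) nearest=2 d=10 new=(9,4) → blocked by [4,7]×[2,4], reject
10. q=(13,7) nearest=2 d=8 new=(9,4) → blocked by [4,7]×[2,4], reject
11. q=(5,3) nearest=2 d=3 new=(5,3) → blocked by [4,7]×[2,4], reject
12. q=(5,1) nearest=2 d=1 new=(5,1) → add node 5 parent=2 cost=5
13. q=(9,9) nearest=3 d=7 new=(6,9) → blocked by [5,7]×[7,9], reject
14. q=(8,5) nearest=5 d=4 new=(8,5) → blocked by [4,7]×[2,4], reject
15. q=(8,4) nearest=5 d=3 new=(8,4) → blocked by [4,7]×[2,4], reject
16. q=(12,9) nearest=5 d=8 new=(9,5) → blocked by [4,7]×[2,4], reject
17. q=(5,10) nearest=3 d=3 new=(5,10) → add node 6 parent=3 cost=10
18. q=(3,5) nearest=1 d=3 new=(3,5) → add node 7 parent=1 cost=7
19. q=(14,6) nearest=2 d=9 new=(9,4) → blocked by [4,7]×[2,4], reject
20. q=(7,0) nearest=2 d=2 new=(7,0) → add node 8 parent=2 cost=6
21. q=(7,4) nearest=5 d=3 new=(7,4) → blocked by [4,7]×[2,4], reject
22. q=(8,9) nearest=6 d=3 new=(8,9) → blocked by [8,12]×[8,10], reject
23. q=(8,0) nearest=8 d=1 new=(8,0) → add node 9 parent=8 cost=7

Parent of node 2: 0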